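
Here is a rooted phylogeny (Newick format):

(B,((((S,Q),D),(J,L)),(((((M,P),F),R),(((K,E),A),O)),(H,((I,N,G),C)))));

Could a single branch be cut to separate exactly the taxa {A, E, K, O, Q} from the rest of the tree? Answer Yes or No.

No

The MRCA of the listed taxa subtends ((((S,Q),D),(J,L)),(((((M,P),F),R),(((K,E),A),O)),(H,((I,N,G),C)))).
That clade also contains C, D, F, G, H, I, J, L, M, N, P, R, S, which are not in the proposed group, so the group is not monophyletic.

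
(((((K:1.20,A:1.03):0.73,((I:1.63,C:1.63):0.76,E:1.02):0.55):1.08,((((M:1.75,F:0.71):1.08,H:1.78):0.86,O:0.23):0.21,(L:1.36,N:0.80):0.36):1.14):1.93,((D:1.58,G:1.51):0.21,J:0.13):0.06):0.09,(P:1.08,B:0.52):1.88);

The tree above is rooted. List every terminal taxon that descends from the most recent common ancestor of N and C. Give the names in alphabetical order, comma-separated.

A, C, E, F, H, I, K, L, M, N, O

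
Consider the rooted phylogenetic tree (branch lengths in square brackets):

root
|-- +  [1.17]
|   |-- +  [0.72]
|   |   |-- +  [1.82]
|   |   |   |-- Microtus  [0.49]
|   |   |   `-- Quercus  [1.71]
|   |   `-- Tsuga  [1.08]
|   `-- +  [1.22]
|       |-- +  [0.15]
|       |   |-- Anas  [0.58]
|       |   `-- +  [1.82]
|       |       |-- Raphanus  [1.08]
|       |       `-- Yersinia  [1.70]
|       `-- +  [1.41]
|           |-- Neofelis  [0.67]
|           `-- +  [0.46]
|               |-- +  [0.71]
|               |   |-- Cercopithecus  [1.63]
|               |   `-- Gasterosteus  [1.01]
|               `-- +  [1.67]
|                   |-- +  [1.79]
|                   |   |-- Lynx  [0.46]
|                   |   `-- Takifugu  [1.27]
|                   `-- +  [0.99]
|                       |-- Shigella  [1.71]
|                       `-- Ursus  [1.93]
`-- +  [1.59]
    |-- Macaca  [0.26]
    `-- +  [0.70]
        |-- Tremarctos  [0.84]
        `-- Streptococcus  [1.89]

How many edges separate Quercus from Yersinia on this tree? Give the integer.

7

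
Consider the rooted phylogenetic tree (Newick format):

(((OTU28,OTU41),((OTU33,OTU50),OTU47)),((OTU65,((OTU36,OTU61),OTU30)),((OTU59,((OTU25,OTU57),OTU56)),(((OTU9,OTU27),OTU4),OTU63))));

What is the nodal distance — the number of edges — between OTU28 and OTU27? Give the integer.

The MRCA of OTU28 and OTU27 is the root of the tree.
From OTU28 up to that node: 3 branches. From OTU27 up to the same node: 6 branches. Total: 3 + 6 = 9.

9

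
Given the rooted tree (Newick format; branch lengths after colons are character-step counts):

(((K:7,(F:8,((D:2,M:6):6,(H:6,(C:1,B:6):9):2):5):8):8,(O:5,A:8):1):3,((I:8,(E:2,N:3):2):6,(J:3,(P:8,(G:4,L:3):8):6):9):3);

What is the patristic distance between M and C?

24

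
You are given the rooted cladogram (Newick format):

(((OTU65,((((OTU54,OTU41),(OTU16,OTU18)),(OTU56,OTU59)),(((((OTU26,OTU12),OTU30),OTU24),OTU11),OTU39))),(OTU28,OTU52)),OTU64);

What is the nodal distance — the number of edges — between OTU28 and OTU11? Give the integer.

The MRCA of OTU28 and OTU11 is the node subtending ((OTU65,((((OTU54,OTU41),(OTU16,OTU18)),(OTU56,OTU59)),(((((OTU26,OTU12),OTU30),OTU24),OTU11),OTU39))),(OTU28,OTU52)).
From OTU28 up to that node: 2 branches. From OTU11 up to the same node: 5 branches. Total: 2 + 5 = 7.

7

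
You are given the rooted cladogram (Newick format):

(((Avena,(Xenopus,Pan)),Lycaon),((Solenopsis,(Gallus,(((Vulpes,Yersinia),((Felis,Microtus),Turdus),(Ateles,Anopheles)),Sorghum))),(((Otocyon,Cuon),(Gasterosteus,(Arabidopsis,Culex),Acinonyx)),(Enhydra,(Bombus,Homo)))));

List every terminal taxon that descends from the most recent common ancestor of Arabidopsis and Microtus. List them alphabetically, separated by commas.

Acinonyx, Anopheles, Arabidopsis, Ateles, Bombus, Culex, Cuon, Enhydra, Felis, Gallus, Gasterosteus, Homo, Microtus, Otocyon, Solenopsis, Sorghum, Turdus, Vulpes, Yersinia

Tracing Arabidopsis: it sits inside (Arabidopsis,Culex).
Tracing Microtus: it sits inside (Felis,Microtus).
The smallest clade enclosing both is ((Solenopsis,(Gallus,(((Vulpes,Yersinia),((Felis,Microtus),Turdus),(Ateles,Anopheles)),Sorghum))),(((Otocyon,Cuon),(Gasterosteus,(Arabidopsis,Culex),Acinonyx)),(Enhydra,(Bombus,Homo)))); the answer is its 19 terminal taxa in alphabetical order.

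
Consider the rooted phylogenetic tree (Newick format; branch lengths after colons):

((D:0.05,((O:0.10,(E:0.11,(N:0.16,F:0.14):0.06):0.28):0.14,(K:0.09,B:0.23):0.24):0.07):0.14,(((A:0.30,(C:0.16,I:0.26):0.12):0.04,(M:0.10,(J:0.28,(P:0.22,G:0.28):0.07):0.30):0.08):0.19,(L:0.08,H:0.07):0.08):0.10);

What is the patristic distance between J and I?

The path runs J → … → MRCA → … → I; the MRCA is the node subtending ((A,(C,I)),(M,(J,(P,G)))).
Branch lengths along that path: 0.28 + 0.30 + 0.08 + 0.04 + 0.12 + 0.26 = 1.08.

1.08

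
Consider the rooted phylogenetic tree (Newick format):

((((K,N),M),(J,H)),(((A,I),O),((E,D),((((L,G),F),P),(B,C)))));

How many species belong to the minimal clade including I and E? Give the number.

11

The MRCA of I and E is the node subtending (((A,I),O),((E,D),((((L,G),F),P),(B,C)))).
That clade contains 11 terminal taxa: A, B, C, D, E, F, G, I, L, O, P.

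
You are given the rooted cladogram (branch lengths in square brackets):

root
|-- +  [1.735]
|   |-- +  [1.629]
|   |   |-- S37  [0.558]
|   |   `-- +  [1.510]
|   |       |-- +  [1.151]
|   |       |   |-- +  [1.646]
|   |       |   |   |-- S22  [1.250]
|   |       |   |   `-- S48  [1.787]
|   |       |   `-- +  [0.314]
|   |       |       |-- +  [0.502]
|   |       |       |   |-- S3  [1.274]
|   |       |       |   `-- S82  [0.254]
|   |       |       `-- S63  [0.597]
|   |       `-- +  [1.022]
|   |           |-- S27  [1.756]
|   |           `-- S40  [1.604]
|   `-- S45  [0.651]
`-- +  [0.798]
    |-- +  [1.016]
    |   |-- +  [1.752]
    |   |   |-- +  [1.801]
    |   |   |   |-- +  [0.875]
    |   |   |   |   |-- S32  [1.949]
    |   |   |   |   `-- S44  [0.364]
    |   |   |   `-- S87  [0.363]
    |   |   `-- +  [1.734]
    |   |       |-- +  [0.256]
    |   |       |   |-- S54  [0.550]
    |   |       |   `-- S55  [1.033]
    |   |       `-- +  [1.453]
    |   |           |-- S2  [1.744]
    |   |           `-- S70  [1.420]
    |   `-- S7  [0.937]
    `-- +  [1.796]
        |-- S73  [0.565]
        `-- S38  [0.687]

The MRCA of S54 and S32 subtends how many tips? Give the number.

The MRCA of S54 and S32 is the node subtending (((S32,S44),S87),((S54,S55),(S2,S70))).
That clade contains 7 terminal taxa: S2, S32, S44, S54, S55, S70, S87.

7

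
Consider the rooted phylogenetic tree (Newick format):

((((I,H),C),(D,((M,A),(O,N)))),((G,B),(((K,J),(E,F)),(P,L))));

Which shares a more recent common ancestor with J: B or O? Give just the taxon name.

The MRCA of J and B subtends ((G,B),(((K,J),(E,F)),(P,L))) (8 taxa).
The MRCA of J and O is the root, subtending the entire tree (16 taxa).
The first is nested inside the second, so J shares a more recent common ancestor with B.

B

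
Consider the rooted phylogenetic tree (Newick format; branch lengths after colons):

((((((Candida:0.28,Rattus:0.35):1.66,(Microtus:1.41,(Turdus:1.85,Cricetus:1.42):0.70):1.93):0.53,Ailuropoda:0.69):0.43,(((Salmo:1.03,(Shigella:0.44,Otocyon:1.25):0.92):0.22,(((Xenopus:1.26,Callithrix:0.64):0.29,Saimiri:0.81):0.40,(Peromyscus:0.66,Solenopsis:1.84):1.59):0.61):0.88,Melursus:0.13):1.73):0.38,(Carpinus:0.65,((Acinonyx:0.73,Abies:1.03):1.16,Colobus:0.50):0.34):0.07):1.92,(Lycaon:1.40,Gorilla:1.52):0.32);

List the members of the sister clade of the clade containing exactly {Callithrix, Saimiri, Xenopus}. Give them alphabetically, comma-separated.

The clade containing exactly {Callithrix, Saimiri, Xenopus} attaches to the tree at the node subtending (((Xenopus,Callithrix),Saimiri),(Peromyscus,Solenopsis)).
The other lineage descending from that same node — the sister group — is (Peromyscus,Solenopsis); its 2 tips in alphabetical order are the answer.

Peromyscus, Solenopsis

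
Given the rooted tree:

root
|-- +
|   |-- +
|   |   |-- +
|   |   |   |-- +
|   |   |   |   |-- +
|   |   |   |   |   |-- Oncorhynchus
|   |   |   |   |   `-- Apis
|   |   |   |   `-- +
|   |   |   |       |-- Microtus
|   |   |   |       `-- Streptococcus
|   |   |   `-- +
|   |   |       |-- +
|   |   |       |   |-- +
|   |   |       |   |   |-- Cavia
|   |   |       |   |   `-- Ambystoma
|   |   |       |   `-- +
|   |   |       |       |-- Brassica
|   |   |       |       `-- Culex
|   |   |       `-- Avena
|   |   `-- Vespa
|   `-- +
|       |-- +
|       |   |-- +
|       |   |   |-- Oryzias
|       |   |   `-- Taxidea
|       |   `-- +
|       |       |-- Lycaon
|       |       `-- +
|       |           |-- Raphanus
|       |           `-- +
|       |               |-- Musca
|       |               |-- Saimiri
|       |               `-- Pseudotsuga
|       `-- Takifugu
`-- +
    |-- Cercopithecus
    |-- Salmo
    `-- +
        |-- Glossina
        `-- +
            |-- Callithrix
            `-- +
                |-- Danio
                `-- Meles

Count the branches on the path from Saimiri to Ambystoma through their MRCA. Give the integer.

The MRCA of Saimiri and Ambystoma is the node subtending (((((Oncorhynchus,Apis),(Microtus,Streptococcus)),(((Cavia,Ambystoma),(Brassica,Culex)),Avena)),Vespa),(((Oryzias,Taxidea),(Lycaon,(Raphanus,(Musca,Saimiri,Pseudotsuga)))),Takifugu)).
From Saimiri up to that node: 6 branches. From Ambystoma up to the same node: 6 branches. Total: 6 + 6 = 12.

12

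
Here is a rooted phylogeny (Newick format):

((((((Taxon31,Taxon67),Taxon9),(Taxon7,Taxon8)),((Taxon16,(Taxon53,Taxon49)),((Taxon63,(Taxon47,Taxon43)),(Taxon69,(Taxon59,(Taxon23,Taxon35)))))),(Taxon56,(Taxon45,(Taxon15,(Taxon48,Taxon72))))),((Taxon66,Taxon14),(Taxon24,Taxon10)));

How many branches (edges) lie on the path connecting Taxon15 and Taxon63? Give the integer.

The MRCA of Taxon15 and Taxon63 is the node subtending (((((Taxon31,Taxon67),Taxon9),(Taxon7,Taxon8)),((Taxon16,(Taxon53,Taxon49)),((Taxon63,(Taxon47,Taxon43)),(Taxon69,(Taxon59,(Taxon23,Taxon35)))))),(Taxon56,(Taxon45,(Taxon15,(Taxon48,Taxon72))))).
From Taxon15 up to that node: 4 branches. From Taxon63 up to the same node: 5 branches. Total: 4 + 5 = 9.

9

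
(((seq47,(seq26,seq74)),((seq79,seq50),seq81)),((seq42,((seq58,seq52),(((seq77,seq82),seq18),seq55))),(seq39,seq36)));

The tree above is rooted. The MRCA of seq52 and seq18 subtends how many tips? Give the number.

The MRCA of seq52 and seq18 is the node subtending ((seq58,seq52),(((seq77,seq82),seq18),seq55)).
That clade contains 6 terminal taxa: seq18, seq52, seq55, seq58, seq77, seq82.

6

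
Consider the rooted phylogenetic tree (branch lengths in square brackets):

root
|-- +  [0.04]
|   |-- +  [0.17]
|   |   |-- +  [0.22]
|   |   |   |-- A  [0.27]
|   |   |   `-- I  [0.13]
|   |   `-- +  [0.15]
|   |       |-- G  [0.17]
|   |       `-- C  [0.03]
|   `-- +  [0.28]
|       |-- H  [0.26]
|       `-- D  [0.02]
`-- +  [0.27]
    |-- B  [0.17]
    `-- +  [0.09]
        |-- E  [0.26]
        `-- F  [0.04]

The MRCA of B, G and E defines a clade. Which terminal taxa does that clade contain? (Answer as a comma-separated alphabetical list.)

A, B, C, D, E, F, G, H, I

Tracing B: it sits inside (B,(E,F)).
Tracing G: it sits inside (G,C).
Tracing E: it sits inside (E,F).
The smallest clade enclosing all 3 is the whole tree (their MRCA is the root), so the answer is all 9 tips in alphabetical order.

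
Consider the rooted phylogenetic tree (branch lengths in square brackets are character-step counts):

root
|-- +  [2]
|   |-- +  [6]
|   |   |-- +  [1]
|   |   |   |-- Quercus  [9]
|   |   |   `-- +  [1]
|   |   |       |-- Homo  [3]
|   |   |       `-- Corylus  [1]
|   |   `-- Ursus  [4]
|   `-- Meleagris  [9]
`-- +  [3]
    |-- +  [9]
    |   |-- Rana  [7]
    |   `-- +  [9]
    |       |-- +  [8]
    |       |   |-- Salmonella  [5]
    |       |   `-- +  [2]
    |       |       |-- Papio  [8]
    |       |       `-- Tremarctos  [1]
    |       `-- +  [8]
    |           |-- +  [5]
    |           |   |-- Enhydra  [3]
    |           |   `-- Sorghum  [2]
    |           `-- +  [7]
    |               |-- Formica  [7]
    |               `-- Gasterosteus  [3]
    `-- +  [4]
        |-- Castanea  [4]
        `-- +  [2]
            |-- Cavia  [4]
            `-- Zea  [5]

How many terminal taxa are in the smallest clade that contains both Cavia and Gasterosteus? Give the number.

11

The MRCA of Cavia and Gasterosteus is the node subtending ((Rana,((Salmonella,(Papio,Tremarctos)),((Enhydra,Sorghum),(Formica,Gasterosteus)))),(Castanea,(Cavia,Zea))).
That clade contains 11 terminal taxa: Castanea, Cavia, Enhydra, Formica, Gasterosteus, Papio, Rana, Salmonella, Sorghum, Tremarctos, Zea.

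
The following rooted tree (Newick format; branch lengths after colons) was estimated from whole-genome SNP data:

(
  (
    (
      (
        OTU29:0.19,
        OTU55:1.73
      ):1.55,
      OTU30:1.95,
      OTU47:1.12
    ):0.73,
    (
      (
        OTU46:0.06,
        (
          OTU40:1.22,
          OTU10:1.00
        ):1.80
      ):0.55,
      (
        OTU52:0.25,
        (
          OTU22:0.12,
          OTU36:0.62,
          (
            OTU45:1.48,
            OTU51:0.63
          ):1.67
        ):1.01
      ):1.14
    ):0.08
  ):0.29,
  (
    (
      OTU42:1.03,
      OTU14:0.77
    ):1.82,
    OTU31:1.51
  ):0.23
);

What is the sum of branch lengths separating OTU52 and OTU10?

The path runs OTU52 → … → MRCA → … → OTU10; the MRCA is the node subtending ((OTU46,(OTU40,OTU10)),(OTU52,(OTU22,OTU36,(OTU45,OTU51)))).
Branch lengths along that path: 0.25 + 1.14 + 0.55 + 1.80 + 1.00 = 4.74.

4.74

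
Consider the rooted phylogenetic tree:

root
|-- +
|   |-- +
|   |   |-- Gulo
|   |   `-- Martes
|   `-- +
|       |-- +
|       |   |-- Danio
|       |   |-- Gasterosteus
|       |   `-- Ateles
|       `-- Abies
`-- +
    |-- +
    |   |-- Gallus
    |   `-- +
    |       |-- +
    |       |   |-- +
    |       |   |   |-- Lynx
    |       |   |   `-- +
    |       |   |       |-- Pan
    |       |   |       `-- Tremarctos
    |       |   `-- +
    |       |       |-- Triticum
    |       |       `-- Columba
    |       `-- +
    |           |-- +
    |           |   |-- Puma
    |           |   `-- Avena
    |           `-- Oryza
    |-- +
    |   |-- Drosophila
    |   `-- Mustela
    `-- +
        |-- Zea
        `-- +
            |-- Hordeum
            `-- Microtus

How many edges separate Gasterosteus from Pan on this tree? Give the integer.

11

The MRCA of Gasterosteus and Pan is the root of the tree.
From Gasterosteus up to that node: 4 branches. From Pan up to the same node: 7 branches. Total: 4 + 7 = 11.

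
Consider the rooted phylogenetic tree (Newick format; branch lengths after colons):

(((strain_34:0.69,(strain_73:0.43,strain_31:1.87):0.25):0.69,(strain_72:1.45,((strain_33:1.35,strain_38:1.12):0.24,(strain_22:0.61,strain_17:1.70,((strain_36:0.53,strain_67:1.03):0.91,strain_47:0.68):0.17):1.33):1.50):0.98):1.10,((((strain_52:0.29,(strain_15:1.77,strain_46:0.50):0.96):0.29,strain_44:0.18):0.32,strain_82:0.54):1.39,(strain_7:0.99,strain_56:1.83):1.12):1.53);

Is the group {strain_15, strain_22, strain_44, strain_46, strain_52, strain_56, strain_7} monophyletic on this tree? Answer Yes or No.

No

The MRCA of the listed taxa is the root, so the smallest clade containing them is the whole tree.
That clade also contains strain_17, strain_31, strain_33, strain_34, strain_36, strain_38, strain_47, strain_67, strain_72, strain_73, strain_82, which are not in the proposed group, so the group is not monophyletic.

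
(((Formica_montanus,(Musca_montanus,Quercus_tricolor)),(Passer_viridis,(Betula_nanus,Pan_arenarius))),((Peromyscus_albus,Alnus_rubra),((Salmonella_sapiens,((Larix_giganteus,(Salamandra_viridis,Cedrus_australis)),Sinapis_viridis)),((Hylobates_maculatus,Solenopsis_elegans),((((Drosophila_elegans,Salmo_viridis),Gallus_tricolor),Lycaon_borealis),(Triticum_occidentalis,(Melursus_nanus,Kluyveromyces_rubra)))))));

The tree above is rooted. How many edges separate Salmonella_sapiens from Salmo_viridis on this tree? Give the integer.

8

The MRCA of Salmonella_sapiens and Salmo_viridis is the node subtending ((Salmonella_sapiens,((Larix_giganteus,(Salamandra_viridis,Cedrus_australis)),Sinapis_viridis)),((Hylobates_maculatus,Solenopsis_elegans),((((Drosophila_elegans,Salmo_viridis),Gallus_tricolor),Lycaon_borealis),(Triticum_occidentalis,(Melursus_nanus,Kluyveromyces_rubra))))).
From Salmonella_sapiens up to that node: 2 branches. From Salmo_viridis up to the same node: 6 branches. Total: 2 + 6 = 8.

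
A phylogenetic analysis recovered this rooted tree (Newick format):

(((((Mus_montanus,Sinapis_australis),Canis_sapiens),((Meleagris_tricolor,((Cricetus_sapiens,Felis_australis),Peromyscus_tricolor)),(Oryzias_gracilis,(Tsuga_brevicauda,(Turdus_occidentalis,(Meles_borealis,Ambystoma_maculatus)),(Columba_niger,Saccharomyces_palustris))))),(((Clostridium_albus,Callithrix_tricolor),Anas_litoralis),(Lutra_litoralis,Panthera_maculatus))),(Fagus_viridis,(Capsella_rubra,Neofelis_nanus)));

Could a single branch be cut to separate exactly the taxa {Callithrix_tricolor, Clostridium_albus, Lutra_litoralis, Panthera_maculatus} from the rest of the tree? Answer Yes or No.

No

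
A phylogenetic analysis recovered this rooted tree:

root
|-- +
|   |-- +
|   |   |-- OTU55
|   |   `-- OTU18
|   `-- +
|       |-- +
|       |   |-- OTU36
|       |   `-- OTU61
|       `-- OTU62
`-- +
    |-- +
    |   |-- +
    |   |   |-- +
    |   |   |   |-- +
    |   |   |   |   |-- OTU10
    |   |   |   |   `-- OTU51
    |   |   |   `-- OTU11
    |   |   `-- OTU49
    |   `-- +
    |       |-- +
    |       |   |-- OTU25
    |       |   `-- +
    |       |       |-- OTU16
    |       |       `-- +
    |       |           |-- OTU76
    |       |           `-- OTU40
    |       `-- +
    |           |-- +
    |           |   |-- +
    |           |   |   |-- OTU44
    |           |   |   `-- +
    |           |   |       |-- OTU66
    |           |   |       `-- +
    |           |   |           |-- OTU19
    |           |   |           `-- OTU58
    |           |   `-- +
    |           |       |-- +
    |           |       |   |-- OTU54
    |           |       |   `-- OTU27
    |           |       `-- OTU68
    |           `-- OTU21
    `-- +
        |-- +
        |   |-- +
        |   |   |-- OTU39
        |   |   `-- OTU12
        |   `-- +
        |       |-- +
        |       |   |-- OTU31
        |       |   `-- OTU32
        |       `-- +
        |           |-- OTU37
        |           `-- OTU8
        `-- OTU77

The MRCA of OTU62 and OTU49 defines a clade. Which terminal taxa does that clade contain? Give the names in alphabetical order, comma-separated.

Tracing OTU62: it sits inside ((OTU36,OTU61),OTU62).
Tracing OTU49: it sits inside (((OTU10,OTU51),OTU11),OTU49).
The smallest clade enclosing both is the whole tree (their MRCA is the root), so the answer is all 28 tips in alphabetical order.

OTU10, OTU11, OTU12, OTU16, OTU18, OTU19, OTU21, OTU25, OTU27, OTU31, OTU32, OTU36, OTU37, OTU39, OTU40, OTU44, OTU49, OTU51, OTU54, OTU55, OTU58, OTU61, OTU62, OTU66, OTU68, OTU76, OTU77, OTU8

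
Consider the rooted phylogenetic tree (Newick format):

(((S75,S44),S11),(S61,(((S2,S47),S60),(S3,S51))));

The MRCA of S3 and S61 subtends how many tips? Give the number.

6

The MRCA of S3 and S61 is the node subtending (S61,(((S2,S47),S60),(S3,S51))).
That clade contains 6 terminal taxa: S2, S3, S47, S51, S60, S61.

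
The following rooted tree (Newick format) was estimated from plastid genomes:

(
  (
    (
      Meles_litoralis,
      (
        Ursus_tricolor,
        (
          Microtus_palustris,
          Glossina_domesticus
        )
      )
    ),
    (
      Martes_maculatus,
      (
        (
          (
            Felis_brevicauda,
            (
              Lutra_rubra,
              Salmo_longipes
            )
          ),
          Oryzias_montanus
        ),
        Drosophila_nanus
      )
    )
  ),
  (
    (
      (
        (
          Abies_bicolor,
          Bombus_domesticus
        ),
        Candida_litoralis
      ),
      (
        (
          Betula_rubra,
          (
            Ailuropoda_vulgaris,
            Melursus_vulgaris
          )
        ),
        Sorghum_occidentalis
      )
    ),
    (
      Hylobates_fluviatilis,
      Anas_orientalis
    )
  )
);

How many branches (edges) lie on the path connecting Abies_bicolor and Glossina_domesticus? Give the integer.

10

The MRCA of Abies_bicolor and Glossina_domesticus is the root of the tree.
From Abies_bicolor up to that node: 5 branches. From Glossina_domesticus up to the same node: 5 branches. Total: 5 + 5 = 10.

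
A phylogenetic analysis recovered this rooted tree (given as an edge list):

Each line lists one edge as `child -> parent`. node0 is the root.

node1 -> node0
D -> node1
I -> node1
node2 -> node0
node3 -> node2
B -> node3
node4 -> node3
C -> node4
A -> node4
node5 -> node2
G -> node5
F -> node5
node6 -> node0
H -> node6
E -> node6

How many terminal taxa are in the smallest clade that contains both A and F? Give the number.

The MRCA of A and F is the node subtending ((B,(C,A)),(G,F)).
That clade contains 5 terminal taxa: A, B, C, F, G.

5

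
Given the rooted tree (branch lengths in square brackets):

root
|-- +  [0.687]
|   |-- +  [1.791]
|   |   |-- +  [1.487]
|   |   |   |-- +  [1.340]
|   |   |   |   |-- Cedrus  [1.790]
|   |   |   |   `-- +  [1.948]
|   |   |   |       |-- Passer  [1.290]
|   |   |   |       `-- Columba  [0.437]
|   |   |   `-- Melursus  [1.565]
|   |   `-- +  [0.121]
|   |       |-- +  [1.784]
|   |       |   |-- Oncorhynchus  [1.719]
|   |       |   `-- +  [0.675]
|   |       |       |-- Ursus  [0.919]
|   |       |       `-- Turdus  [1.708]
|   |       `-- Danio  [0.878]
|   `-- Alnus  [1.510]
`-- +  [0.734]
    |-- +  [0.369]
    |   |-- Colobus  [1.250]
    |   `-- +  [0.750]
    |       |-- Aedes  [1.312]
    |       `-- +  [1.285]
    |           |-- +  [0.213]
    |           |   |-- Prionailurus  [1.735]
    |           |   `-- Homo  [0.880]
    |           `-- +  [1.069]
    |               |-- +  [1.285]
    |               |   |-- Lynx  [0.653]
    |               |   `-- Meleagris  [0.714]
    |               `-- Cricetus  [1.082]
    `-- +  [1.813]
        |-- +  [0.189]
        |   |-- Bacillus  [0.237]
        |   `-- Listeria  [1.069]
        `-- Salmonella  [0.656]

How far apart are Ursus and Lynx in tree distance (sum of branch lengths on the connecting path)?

The path runs Ursus → … → MRCA → … → Lynx; the MRCA is the root of the tree.
Branch lengths along that path: 0.919 + 0.675 + 1.784 + 0.121 + 1.791 + 0.687 + 0.734 + 0.369 + 0.750 + 1.285 + 1.069 + 1.285 + 0.653 = 12.122.

12.122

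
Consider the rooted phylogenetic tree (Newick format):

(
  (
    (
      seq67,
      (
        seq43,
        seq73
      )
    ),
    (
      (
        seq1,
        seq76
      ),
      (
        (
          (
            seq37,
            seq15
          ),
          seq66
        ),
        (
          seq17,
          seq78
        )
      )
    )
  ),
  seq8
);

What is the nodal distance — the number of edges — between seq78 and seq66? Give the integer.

The MRCA of seq78 and seq66 is the node subtending (((seq37,seq15),seq66),(seq17,seq78)).
From seq78 up to that node: 2 branches. From seq66 up to the same node: 2 branches. Total: 2 + 2 = 4.

4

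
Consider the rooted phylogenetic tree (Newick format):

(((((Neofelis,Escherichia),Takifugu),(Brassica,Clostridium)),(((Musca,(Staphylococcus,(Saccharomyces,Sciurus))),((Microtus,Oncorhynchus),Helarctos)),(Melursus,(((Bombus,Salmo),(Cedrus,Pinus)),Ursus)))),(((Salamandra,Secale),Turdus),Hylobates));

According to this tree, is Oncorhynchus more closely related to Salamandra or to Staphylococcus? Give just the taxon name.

The MRCA of Oncorhynchus and Staphylococcus subtends ((Musca,(Staphylococcus,(Saccharomyces,Sciurus))),((Microtus,Oncorhynchus),Helarctos)) (7 taxa).
The MRCA of Oncorhynchus and Salamandra is the root, subtending the entire tree (22 taxa).
The first is nested inside the second, so Oncorhynchus shares a more recent common ancestor with Staphylococcus.

Staphylococcus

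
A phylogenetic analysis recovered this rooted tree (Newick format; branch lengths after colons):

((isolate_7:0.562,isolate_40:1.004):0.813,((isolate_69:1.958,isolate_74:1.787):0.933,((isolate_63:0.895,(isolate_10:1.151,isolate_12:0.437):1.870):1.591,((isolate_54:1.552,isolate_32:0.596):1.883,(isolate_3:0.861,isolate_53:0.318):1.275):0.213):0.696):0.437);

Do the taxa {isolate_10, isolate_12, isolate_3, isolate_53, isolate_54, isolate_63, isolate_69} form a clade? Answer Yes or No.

No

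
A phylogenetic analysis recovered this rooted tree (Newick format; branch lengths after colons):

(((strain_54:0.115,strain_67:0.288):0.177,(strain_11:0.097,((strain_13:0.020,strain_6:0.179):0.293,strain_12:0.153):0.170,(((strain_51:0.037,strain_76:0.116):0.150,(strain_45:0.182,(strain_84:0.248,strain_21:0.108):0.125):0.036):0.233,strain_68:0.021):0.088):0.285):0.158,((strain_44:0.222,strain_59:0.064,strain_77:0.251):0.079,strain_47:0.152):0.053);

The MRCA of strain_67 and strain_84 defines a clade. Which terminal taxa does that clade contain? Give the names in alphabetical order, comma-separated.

Tracing strain_67: it sits inside (strain_54,strain_67).
Tracing strain_84: it sits inside (strain_84,strain_21).
The smallest clade enclosing both is ((strain_54,strain_67),(strain_11,((strain_13,strain_6),strain_12),(((strain_51,strain_76),(strain_45,(strain_84,strain_21))),strain_68))); the answer is its 12 terminal taxa in alphabetical order.

strain_11, strain_12, strain_13, strain_21, strain_45, strain_51, strain_54, strain_6, strain_67, strain_68, strain_76, strain_84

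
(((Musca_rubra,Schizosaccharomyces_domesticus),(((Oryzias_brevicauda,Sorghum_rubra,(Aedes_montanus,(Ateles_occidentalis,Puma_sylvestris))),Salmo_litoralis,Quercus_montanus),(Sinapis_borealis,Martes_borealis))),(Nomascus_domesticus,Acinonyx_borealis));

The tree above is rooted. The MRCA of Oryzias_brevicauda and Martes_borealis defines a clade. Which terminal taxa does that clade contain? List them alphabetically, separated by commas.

Aedes_montanus, Ateles_occidentalis, Martes_borealis, Oryzias_brevicauda, Puma_sylvestris, Quercus_montanus, Salmo_litoralis, Sinapis_borealis, Sorghum_rubra

Tracing Oryzias_brevicauda: it sits inside (Oryzias_brevicauda,Sorghum_rubra,(Aedes_montanus,(Ateles_occidentalis,Puma_sylvestris))).
Tracing Martes_borealis: it sits inside (Sinapis_borealis,Martes_borealis).
The smallest clade enclosing both is (((Oryzias_brevicauda,Sorghum_rubra,(Aedes_montanus,(Ateles_occidentalis,Puma_sylvestris))),Salmo_litoralis,Quercus_montanus),(Sinapis_borealis,Martes_borealis)); the answer is its 9 terminal taxa in alphabetical order.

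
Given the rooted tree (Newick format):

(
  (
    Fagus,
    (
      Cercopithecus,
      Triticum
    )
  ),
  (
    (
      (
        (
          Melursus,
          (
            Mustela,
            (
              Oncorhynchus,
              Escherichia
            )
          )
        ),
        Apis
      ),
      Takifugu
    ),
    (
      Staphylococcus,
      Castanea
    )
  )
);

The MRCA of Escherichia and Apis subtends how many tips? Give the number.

5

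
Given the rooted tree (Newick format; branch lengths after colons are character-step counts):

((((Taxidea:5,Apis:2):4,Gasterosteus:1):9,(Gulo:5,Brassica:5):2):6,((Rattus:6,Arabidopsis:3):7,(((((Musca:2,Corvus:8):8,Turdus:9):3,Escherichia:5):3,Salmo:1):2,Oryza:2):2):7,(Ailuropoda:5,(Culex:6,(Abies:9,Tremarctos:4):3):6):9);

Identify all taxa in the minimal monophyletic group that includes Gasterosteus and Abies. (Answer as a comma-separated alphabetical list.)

Tracing Gasterosteus: it sits inside ((Taxidea,Apis),Gasterosteus).
Tracing Abies: it sits inside (Abies,Tremarctos).
The smallest clade enclosing both is the whole tree (their MRCA is the root), so the answer is all 17 tips in alphabetical order.

Abies, Ailuropoda, Apis, Arabidopsis, Brassica, Corvus, Culex, Escherichia, Gasterosteus, Gulo, Musca, Oryza, Rattus, Salmo, Taxidea, Tremarctos, Turdus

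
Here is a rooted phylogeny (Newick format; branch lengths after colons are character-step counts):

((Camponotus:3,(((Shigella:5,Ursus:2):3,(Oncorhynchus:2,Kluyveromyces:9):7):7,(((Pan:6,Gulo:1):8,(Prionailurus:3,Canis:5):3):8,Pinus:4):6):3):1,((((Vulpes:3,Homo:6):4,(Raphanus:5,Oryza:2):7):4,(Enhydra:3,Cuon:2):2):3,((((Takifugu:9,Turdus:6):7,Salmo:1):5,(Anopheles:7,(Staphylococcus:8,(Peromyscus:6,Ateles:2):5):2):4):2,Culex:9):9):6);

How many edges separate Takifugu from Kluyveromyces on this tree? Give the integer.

The MRCA of Takifugu and Kluyveromyces is the root of the tree.
From Takifugu up to that node: 6 branches. From Kluyveromyces up to the same node: 5 branches. Total: 6 + 5 = 11.

11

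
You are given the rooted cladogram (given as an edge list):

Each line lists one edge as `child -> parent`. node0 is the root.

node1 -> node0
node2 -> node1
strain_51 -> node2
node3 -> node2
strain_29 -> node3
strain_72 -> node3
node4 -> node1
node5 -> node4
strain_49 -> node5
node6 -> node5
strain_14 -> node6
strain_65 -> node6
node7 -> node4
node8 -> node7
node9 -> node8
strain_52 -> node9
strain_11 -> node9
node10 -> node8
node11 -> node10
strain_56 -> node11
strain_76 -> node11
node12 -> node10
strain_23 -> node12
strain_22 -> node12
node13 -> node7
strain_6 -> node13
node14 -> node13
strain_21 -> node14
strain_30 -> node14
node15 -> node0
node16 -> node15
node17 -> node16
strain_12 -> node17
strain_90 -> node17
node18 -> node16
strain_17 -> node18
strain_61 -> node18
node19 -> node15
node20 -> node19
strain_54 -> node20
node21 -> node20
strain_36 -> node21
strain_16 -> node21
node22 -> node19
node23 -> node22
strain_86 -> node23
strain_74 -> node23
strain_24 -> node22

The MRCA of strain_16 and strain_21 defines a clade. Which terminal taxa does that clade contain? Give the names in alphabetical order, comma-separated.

Tracing strain_16: it sits inside (strain_36,strain_16).
Tracing strain_21: it sits inside (strain_21,strain_30).
The smallest clade enclosing both is the whole tree (their MRCA is the root), so the answer is all 25 tips in alphabetical order.

strain_11, strain_12, strain_14, strain_16, strain_17, strain_21, strain_22, strain_23, strain_24, strain_29, strain_30, strain_36, strain_49, strain_51, strain_52, strain_54, strain_56, strain_6, strain_61, strain_65, strain_72, strain_74, strain_76, strain_86, strain_90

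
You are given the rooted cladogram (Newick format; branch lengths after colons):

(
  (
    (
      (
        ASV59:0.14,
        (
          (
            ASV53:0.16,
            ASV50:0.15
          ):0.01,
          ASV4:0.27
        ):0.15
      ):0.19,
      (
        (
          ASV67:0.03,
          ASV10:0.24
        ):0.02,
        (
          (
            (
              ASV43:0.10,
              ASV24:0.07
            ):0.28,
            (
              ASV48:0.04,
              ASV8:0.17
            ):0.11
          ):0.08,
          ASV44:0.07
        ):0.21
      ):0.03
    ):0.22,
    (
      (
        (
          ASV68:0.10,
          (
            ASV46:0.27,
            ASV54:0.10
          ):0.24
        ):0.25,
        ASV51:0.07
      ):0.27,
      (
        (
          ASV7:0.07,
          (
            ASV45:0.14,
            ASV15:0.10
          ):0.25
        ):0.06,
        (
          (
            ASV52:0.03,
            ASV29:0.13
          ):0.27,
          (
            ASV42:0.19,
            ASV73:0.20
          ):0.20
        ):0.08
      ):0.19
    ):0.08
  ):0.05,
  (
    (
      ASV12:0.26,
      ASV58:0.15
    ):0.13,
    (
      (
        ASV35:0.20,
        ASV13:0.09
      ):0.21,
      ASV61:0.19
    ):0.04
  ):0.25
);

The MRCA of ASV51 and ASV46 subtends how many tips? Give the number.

The MRCA of ASV51 and ASV46 is the node subtending ((ASV68,(ASV46,ASV54)),ASV51).
That clade contains 4 terminal taxa: ASV46, ASV51, ASV54, ASV68.

4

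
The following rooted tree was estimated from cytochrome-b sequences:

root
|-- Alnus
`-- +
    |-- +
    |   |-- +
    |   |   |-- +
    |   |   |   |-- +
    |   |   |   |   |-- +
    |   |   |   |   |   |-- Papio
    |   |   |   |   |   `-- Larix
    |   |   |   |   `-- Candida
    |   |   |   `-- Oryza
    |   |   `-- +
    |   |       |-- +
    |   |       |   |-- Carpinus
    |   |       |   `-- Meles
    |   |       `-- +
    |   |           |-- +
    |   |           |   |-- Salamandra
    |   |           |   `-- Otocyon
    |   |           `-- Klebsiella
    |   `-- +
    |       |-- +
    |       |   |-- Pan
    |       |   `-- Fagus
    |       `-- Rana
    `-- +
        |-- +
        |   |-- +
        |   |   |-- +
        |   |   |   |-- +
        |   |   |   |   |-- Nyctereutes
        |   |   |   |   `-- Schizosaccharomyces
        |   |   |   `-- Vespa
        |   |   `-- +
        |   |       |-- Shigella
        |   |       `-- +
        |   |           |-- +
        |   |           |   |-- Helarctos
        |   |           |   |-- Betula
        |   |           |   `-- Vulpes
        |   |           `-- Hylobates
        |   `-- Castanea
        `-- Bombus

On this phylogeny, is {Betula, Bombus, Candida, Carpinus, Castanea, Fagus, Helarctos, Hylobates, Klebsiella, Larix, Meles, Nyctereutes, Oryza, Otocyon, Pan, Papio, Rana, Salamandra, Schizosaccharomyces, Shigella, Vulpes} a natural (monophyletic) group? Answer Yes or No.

No

The MRCA of the listed taxa subtends ((((((Papio,Larix),Candida),Oryza),((Carpinus,Meles),((Salamandra,Otocyon),Klebsiella))),((Pan,Fagus),Rana)),(((((Nyctereutes,Schizosaccharomyces),Vespa),(Shigella,((Helarctos,Betula,Vulpes),Hylobates))),Castanea),Bombus)).
That clade also contains Vespa, which is not in the proposed group, so the group is not monophyletic.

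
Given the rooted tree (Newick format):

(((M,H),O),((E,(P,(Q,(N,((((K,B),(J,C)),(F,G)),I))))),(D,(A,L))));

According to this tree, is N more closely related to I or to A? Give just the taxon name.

I

The MRCA of N and I subtends (N,((((K,B),(J,C)),(F,G)),I)) (8 taxa).
The MRCA of N and A subtends ((E,(P,(Q,(N,((((K,B),(J,C)),(F,G)),I))))),(D,(A,L))) (14 taxa).
The first is nested inside the second, so N shares a more recent common ancestor with I.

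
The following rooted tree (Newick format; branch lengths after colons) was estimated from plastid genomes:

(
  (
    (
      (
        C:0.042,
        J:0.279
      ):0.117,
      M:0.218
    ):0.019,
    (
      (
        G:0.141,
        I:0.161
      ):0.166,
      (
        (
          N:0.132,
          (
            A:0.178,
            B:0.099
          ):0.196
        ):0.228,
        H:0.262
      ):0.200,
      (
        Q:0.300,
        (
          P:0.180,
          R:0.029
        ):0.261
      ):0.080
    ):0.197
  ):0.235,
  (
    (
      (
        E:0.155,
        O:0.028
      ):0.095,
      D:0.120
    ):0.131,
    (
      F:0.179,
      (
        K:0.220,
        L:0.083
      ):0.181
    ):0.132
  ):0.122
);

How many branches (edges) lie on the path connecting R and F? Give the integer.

8

The MRCA of R and F is the root of the tree.
From R up to that node: 5 branches. From F up to the same node: 3 branches. Total: 5 + 3 = 8.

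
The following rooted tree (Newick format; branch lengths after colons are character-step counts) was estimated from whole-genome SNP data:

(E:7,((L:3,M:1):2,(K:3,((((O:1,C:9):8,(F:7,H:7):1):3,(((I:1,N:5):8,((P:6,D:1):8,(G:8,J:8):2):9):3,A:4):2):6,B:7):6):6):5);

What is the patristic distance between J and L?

The path runs J → … → MRCA → … → L; the MRCA is the node subtending ((L,M),(K,((((O,C),(F,H)),(((I,N),((P,D),(G,J))),A)),B))).
Branch lengths along that path: 8 + 2 + 9 + 3 + 2 + 6 + 6 + 6 + 2 + 3 = 47.

47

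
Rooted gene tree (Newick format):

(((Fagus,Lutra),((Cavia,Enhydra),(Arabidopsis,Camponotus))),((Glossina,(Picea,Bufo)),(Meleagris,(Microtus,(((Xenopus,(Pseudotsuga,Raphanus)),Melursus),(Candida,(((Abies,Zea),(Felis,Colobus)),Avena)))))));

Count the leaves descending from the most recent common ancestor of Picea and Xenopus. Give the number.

The MRCA of Picea and Xenopus is the node subtending ((Glossina,(Picea,Bufo)),(Meleagris,(Microtus,(((Xenopus,(Pseudotsuga,Raphanus)),Melursus),(Candida,(((Abies,Zea),(Felis,Colobus)),Avena)))))).
That clade contains 15 terminal taxa: Abies, Avena, Bufo, Candida, Colobus, Felis, Glossina, Meleagris, Melursus, Microtus, Picea, Pseudotsuga, Raphanus, Xenopus, Zea.

15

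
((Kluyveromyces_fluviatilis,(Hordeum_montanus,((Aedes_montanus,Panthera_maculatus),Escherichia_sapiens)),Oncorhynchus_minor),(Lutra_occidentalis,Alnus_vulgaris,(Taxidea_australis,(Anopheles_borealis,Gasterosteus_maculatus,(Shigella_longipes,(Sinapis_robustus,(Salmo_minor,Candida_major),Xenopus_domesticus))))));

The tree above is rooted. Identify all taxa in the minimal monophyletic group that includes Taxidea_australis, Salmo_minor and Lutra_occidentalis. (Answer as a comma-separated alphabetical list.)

Alnus_vulgaris, Anopheles_borealis, Candida_major, Gasterosteus_maculatus, Lutra_occidentalis, Salmo_minor, Shigella_longipes, Sinapis_robustus, Taxidea_australis, Xenopus_domesticus

Tracing Taxidea_australis: it sits inside (Taxidea_australis,(Anopheles_borealis,Gasterosteus_maculatus,(Shigella_longipes,(Sinapis_robustus,(Salmo_minor,Candida_major),Xenopus_domesticus)))).
Tracing Salmo_minor: it sits inside (Salmo_minor,Candida_major).
Tracing Lutra_occidentalis: it sits inside (Lutra_occidentalis,Alnus_vulgaris,(Taxidea_australis,(Anopheles_borealis,Gasterosteus_maculatus,(Shigella_longipes,(Sinapis_robustus,(Salmo_minor,Candida_major),Xenopus_domesticus))))).
The smallest clade enclosing all 3 is (Lutra_occidentalis,Alnus_vulgaris,(Taxidea_australis,(Anopheles_borealis,Gasterosteus_maculatus,(Shigella_longipes,(Sinapis_robustus,(Salmo_minor,Candida_major),Xenopus_domesticus))))); the answer is its 10 terminal taxa in alphabetical order.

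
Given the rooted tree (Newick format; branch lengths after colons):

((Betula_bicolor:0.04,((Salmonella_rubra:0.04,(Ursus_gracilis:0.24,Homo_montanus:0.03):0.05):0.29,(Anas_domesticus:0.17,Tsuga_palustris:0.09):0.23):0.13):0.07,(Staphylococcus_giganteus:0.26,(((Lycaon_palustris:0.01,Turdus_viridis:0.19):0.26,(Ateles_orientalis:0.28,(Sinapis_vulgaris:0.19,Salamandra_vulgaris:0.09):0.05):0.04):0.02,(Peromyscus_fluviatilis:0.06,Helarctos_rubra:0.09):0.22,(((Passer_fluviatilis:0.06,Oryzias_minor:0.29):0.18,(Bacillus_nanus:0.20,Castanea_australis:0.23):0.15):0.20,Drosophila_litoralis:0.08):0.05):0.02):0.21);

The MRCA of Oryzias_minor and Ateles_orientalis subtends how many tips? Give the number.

The MRCA of Oryzias_minor and Ateles_orientalis is the node subtending (((Lycaon_palustris,Turdus_viridis),(Ateles_orientalis,(Sinapis_vulgaris,Salamandra_vulgaris))),(Peromyscus_fluviatilis,Helarctos_rubra),(((Passer_fluviatilis,Oryzias_minor),(Bacillus_nanus,Castanea_australis)),Drosophila_litoralis)).
That clade contains 12 terminal taxa: Ateles_orientalis, Bacillus_nanus, Castanea_australis, Drosophila_litoralis, Helarctos_rubra, Lycaon_palustris, Oryzias_minor, Passer_fluviatilis, Peromyscus_fluviatilis, Salamandra_vulgaris, Sinapis_vulgaris, Turdus_viridis.

12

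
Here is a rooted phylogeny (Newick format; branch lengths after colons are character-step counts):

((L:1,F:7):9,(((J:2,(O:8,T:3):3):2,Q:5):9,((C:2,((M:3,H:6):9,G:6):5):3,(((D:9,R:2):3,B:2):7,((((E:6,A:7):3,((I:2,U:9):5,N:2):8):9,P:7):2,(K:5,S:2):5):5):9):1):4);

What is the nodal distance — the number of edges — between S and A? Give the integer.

6

The MRCA of S and A is the node subtending ((((E,A),((I,U),N)),P),(K,S)).
From S up to that node: 2 branches. From A up to the same node: 4 branches. Total: 2 + 4 = 6.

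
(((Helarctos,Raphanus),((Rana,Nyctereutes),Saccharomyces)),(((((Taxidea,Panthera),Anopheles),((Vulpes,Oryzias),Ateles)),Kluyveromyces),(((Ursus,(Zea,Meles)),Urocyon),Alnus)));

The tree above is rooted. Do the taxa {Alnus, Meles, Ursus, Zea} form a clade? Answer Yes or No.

The MRCA of the listed taxa subtends (((Ursus,(Zea,Meles)),Urocyon),Alnus).
That clade also contains Urocyon, which is not in the proposed group, so the group is not monophyletic.

No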